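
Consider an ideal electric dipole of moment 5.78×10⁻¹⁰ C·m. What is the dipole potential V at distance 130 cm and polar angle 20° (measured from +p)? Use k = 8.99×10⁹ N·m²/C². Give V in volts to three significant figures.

The dipole potential is V = kp cosθ / r².
V = (8.99×10⁹)(5.78×10⁻¹⁰)·cos20° / (1.30)² = 2.889 V.

V ≈ 2.89 V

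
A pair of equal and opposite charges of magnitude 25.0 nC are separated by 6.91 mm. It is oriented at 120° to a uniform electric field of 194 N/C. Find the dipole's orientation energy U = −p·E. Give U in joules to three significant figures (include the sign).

U ≈ 1.68×10⁻⁸ J

Dipole moment p = qd = (2.50×10⁻⁸ C)(0.00691 m) = 1.728×10⁻¹⁰ C·m.
U = −p·E = −pE cosθ.
U = −(1.728×10⁻¹⁰)(194)·cos120° = 1.676×10⁻⁸ J.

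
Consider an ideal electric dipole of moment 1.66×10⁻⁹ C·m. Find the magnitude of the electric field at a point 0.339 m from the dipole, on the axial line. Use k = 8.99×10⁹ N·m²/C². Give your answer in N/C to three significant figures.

On the dipole axis E = 2kp/r³.
E = 2·(8.99×10⁹)(1.66×10⁻⁹) / (0.339)³ = 766.1 N/C.

E ≈ 766 N/C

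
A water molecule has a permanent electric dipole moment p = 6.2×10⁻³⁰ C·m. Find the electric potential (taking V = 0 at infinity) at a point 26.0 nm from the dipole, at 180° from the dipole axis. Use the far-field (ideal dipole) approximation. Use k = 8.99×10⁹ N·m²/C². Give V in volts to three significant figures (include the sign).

V ≈ -8.25×10⁻⁵ V

The dipole potential is V = kp cosθ / r².
V = (8.99×10⁹)(6.20×10⁻³⁰)·cos180° / (2.60×10⁻⁸)² = -8.245×10⁻⁵ V.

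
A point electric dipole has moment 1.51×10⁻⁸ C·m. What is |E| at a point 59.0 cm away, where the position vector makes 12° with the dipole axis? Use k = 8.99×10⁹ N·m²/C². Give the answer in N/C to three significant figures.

E ≈ 1300 N/C

At angle θ the dipole field magnitude is E = (kp/r³)·√(1 + 3cos²θ).
kp/r³ = (8.99×10⁹)(1.51×10⁻⁸) / (0.590)³ = 661.0 N/C.
√(1 + 3cos²12°) = √(1 + 3·0.9568) = √3.8703 ≈ 1.9673.
E ≈ 661.0 × 1.967 = 1300 N/C.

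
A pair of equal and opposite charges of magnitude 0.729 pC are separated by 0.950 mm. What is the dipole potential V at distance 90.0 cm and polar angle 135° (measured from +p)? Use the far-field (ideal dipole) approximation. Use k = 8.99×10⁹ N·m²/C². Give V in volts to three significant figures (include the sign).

Dipole moment p = qd = (7.29×10⁻¹³ C)(9.50×10⁻⁴ m) = 6.926×10⁻¹⁶ C·m.
The dipole potential is V = kp cosθ / r².
V = (8.99×10⁹)(6.926×10⁻¹⁶)·cos135° / (0.900)² = -5.436×10⁻⁶ V.

V ≈ -5.44×10⁻⁶ V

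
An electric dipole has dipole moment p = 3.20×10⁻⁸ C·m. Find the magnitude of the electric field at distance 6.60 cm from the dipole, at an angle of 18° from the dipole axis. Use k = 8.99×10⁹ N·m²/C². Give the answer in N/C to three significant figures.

E ≈ 1.93×10⁶ N/C

At angle θ the dipole field magnitude is E = (kp/r³)·√(1 + 3cos²θ).
kp/r³ = (8.99×10⁹)(3.20×10⁻⁸) / (0.0660)³ = 1.001×10⁶ N/C.
√(1 + 3cos²18°) = √(1 + 3·0.9045) = √3.7135 ≈ 1.9271.
E ≈ 1.001×10⁶ × 1.927 = 1.928×10⁶ N/C.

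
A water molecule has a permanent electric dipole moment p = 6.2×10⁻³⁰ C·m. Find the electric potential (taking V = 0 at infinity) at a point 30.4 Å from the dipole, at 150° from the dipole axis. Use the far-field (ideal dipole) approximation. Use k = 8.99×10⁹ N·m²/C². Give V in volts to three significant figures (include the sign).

V ≈ -0.00522 V

The dipole potential is V = kp cosθ / r².
V = (8.99×10⁹)(6.20×10⁻³⁰)·cos150° / (3.04×10⁻⁹)² = -0.005223 V.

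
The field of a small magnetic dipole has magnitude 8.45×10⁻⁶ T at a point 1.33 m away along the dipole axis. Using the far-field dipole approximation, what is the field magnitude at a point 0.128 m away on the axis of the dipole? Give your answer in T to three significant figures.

Dipole fields scale as 1/r³ in the far field; the geometry is the same at both points.
B₂ = B₁ · (r₁/r₂)³ = 8.45×10⁻⁶ · (1.33/0.128)³.
(r₁/r₂)³ = (10.39)³ = 1122.
B₂ ≈ 0.009479 T.

B ≈ 0.00948 T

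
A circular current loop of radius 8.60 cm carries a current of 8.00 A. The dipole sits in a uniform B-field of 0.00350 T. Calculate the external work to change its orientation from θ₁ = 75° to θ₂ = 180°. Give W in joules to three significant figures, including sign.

Magnetic moment m = IA = Iπa² = (8.00)·π·(0.0860)² = 0.1859 A·m².
W_ext = ΔU = −mB cosθ₂ + mB cosθ₁ = mB(cosθ₁ − cosθ₂).
W = (0.1859)(0.00350)·(cos75° − cos180°) = (6.506×10⁻⁴)·(+1.2588) = 8.191×10⁻⁴ J.

W ≈ 8.19×10⁻⁴ J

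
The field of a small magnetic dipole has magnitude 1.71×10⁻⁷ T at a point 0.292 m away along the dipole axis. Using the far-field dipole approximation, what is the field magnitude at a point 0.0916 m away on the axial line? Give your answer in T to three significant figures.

B ≈ 5.54×10⁻⁶ T

Dipole fields scale as 1/r³ in the far field; the geometry is the same at both points.
B₂ = B₁ · (r₁/r₂)³ = 1.71×10⁻⁷ · (0.292/0.0916)³.
(r₁/r₂)³ = (3.188)³ = 32.39.
B₂ ≈ 5.539×10⁻⁶ T.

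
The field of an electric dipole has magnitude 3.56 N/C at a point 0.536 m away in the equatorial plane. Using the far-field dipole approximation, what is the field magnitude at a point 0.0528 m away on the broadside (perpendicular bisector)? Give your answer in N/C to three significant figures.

Dipole fields scale as 1/r³ in the far field; the geometry is the same at both points.
E₂ = E₁ · (r₁/r₂)³ = 3.56 · (0.536/0.0528)³.
(r₁/r₂)³ = (10.15)³ = 1046.
E₂ ≈ 3724 N/C.

E ≈ 3720 N/C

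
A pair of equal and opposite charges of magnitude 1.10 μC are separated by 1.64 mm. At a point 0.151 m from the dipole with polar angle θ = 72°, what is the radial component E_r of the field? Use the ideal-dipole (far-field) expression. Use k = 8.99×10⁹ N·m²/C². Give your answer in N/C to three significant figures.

Dipole moment p = qd = (1.10×10⁻⁶ C)(0.00164 m) = 1.804×10⁻⁹ C·m.
For a dipole, E_r = (2kp cosθ)/r³.
kp/r³ = (8.99×10⁹)(1.804×10⁻⁹)/(0.151)³ = 4710 N/C.
E_r = 2·4710·cos72° = 2911 N/C.

E_r ≈ 2910 N/C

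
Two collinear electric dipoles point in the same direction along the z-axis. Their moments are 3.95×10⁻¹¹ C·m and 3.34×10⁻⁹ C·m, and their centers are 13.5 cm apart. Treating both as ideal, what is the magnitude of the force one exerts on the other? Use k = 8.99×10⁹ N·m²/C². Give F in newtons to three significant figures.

On-axis field of dipole 1 at distance r: E = 2kp₁/r³. Force on dipole 2 is F = p₂·dE/dr (gradient along axis).
dE/dr = −6kp₁/r⁴, so |F| = 6kp₁p₂/r⁴ (attractive for aligned moments).
F = 6(8.99×10⁹)(3.95×10⁻¹¹)(3.34×10⁻⁹)/(0.135)⁴ = 2.142×10⁻⁵ N.

F ≈ 2.14×10⁻⁵ N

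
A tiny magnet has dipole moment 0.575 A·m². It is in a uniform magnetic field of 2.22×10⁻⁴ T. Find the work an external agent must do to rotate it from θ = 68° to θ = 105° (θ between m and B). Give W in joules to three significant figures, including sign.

W_ext = ΔU = −mB cosθ₂ + mB cosθ₁ = mB(cosθ₁ − cosθ₂).
W = (0.575)(2.22×10⁻⁴)·(cos68° − cos105°) = (1.276×10⁻⁴)·(+0.6334) = 8.086×10⁻⁵ J.

W ≈ 8.09×10⁻⁵ J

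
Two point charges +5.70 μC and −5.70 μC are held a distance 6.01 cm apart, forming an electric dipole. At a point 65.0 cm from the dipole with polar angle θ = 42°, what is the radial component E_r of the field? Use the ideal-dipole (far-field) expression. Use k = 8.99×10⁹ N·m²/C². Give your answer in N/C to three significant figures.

Dipole moment p = qd = (5.70×10⁻⁶ C)(0.0601 m) = 3.426×10⁻⁷ C·m.
For a dipole, E_r = (2kp cosθ)/r³.
kp/r³ = (8.99×10⁹)(3.426×10⁻⁷)/(0.650)³ = 1.122×10⁴ N/C.
E_r = 2·1.122×10⁴·cos42° = 1.667×10⁴ N/C.

E_r ≈ 1.67×10⁴ N/C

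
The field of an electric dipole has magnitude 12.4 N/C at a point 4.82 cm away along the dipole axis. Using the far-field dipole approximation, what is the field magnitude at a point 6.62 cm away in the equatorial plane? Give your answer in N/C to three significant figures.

E ≈ 2.39 N/C

Dipole fields scale as 1/r³ in the far field.
The axial field is twice the equatorial field at the same r, so the geometry factor is 1/2.
E₂ = E₁ · (1/2) · (r₁/r₂)³ = 12.4 · 0.5 · (4.82/6.62)³.
(r₁/r₂)³ = (0.7281)³ = 0.386.
E₂ ≈ 2.393 N/C.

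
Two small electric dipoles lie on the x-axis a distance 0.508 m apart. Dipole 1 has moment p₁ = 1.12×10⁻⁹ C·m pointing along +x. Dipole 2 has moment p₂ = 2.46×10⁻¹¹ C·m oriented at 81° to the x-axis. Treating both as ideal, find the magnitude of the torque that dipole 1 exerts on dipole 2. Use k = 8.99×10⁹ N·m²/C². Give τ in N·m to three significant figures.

τ ≈ 3.73×10⁻⁹ N·m

The second dipole sits on the axis of the first, so the field there is axial: E₁ = 2kp₁/r³ along +x.
E₁ = 2(8.99×10⁹)(1.12×10⁻⁹)/(0.508)³ = 153.6 N/C.
Torque on the second dipole: τ = p₂ E₁ sinθ.
τ = (2.46×10⁻¹¹)(153.6)·sin81° = 3.732×10⁻⁹ N·m.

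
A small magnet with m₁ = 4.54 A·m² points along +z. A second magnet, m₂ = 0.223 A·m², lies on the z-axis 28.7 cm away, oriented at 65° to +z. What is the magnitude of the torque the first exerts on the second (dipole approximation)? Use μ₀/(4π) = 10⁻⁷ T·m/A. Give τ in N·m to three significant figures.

Dipole B is on the axis of dipole A, so B₁ there is axial: B₁ = (μ₀/4π)·2m₁/r³ along +z.
B₁ = 2(10⁻⁷)(4.54)/(0.287)³ = 3.841×10⁻⁵ T.
τ = m₂ B₁ sinθ.
τ = (0.223)(3.841×10⁻⁵)·sin65° = 7.763×10⁻⁶ N·m.

τ ≈ 7.76×10⁻⁶ N·m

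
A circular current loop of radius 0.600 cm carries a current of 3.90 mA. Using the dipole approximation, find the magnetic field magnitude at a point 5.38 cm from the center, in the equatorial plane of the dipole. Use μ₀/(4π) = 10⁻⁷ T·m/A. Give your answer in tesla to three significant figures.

B ≈ 2.83×10⁻¹⁰ T

Magnetic moment m = IA = Iπa² = (0.00390)·π·(0.00600)² = 4.411×10⁻⁷ A·m².
In the equatorial plane B = (μ₀/4π)·m/r³ (half the axial value).
B = (10⁻⁷)·(4.411×10⁻⁷) / (0.0538)³ = 2.833×10⁻¹⁰ T.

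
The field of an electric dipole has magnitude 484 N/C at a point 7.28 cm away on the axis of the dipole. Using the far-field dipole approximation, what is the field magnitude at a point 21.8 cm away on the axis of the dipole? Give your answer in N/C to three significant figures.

Dipole fields scale as 1/r³ in the far field; the geometry is the same at both points.
E₂ = E₁ · (r₁/r₂)³ = 484 · (7.28/21.8)³.
(r₁/r₂)³ = (0.3339)³ = 0.03724.
E₂ ≈ 18.02 N/C.

E ≈ 18.0 N/C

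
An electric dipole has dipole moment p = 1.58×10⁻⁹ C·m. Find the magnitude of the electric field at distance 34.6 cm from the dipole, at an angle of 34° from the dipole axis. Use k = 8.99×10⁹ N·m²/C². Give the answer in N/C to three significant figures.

E ≈ 600 N/C

At angle θ the dipole field magnitude is E = (kp/r³)·√(1 + 3cos²θ).
kp/r³ = (8.99×10⁹)(1.58×10⁻⁹) / (0.346)³ = 342.9 N/C.
√(1 + 3cos²34°) = √(1 + 3·0.6873) = √3.0619 ≈ 1.7498.
E ≈ 342.9 × 1.750 = 600.0 N/C.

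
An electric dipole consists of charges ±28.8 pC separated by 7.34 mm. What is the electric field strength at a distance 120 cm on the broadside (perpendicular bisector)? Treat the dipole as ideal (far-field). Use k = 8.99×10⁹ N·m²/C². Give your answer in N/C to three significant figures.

E ≈ 0.00110 N/C

Dipole moment p = qd = (2.88×10⁻¹¹ C)(0.00734 m) = 2.114×10⁻¹³ C·m.
On the perpendicular bisector E = kp/r³ (half the axial value at the same distance).
E = (8.99×10⁹)(2.114×10⁻¹³) / (1.20)³ = 0.001100 N/C.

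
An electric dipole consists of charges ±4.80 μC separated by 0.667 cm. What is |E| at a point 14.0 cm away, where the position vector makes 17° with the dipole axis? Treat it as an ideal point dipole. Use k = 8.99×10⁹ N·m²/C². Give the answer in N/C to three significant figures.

E ≈ 2.03×10⁵ N/C

Dipole moment p = qd = (4.80×10⁻⁶ C)(0.00667 m) = 3.202×10⁻⁸ C·m.
At angle θ the dipole field magnitude is E = (kp/r³)·√(1 + 3cos²θ).
kp/r³ = (8.99×10⁹)(3.202×10⁻⁸) / (0.140)³ = 1.049×10⁵ N/C.
√(1 + 3cos²17°) = √(1 + 3·0.9145) = √3.7436 ≈ 1.9348.
E ≈ 1.049×10⁵ × 1.935 = 2.030×10⁵ N/C.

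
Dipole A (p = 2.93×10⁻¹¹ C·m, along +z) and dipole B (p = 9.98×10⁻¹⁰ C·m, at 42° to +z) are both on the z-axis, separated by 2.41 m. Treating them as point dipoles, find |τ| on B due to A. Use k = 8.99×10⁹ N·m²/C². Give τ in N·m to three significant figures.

τ ≈ 2.51×10⁻¹¹ N·m

The second dipole sits on the axis of the first, so the field there is axial: E₁ = 2kp₁/r³ along +z.
E₁ = 2(8.99×10⁹)(2.93×10⁻¹¹)/(2.41)³ = 0.03764 N/C.
Torque on the second dipole: τ = p₂ E₁ sinθ.
τ = (9.98×10⁻¹⁰)(0.03764)·sin42° = 2.513×10⁻¹¹ N·m.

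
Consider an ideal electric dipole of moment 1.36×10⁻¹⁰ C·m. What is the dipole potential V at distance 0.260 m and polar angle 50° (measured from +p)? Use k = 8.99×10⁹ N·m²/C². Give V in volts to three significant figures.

V ≈ 11.6 V

The dipole potential is V = kp cosθ / r².
V = (8.99×10⁹)(1.36×10⁻¹⁰)·cos50° / (0.260)² = 11.63 V.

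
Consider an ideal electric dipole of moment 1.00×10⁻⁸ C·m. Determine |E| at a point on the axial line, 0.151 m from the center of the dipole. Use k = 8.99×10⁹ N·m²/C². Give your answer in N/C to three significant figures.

E ≈ 5.22×10⁴ N/C

On the dipole axis E = 2kp/r³.
E = 2·(8.99×10⁹)(1.00×10⁻⁸) / (0.151)³ = 5.222×10⁴ N/C.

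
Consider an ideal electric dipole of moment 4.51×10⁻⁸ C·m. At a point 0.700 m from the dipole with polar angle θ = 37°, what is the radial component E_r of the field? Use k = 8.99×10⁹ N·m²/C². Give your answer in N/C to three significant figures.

E_r ≈ 1890 N/C

For a dipole, E_r = (2kp cosθ)/r³.
kp/r³ = (8.99×10⁹)(4.51×10⁻⁸)/(0.700)³ = 1182 N/C.
E_r = 2·1182·cos37° = 1888 N/C.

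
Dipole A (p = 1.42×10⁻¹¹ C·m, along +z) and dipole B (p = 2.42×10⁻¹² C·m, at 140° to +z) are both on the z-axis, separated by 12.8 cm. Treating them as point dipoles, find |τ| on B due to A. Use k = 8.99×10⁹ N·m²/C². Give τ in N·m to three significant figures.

The second dipole sits on the axis of the first, so the field there is axial: E₁ = 2kp₁/r³ along +z.
E₁ = 2(8.99×10⁹)(1.42×10⁻¹¹)/(0.128)³ = 121.7 N/C.
Torque on the second dipole: τ = p₂ E₁ sinθ.
τ = (2.42×10⁻¹²)(121.7)·sin140° = 1.894×10⁻¹⁰ N·m.

τ ≈ 1.89×10⁻¹⁰ N·m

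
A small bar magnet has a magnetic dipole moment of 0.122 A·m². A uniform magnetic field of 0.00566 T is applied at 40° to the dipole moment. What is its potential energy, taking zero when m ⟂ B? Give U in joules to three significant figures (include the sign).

U = −m·B = −mB cosθ.
U = −(0.122)(0.00566)·cos40° = -5.290×10⁻⁴ J.

U ≈ -5.29×10⁻⁴ J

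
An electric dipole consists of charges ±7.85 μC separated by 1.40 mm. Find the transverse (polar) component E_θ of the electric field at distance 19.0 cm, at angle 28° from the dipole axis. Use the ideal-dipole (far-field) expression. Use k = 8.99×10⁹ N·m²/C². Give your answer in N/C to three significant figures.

E_θ ≈ 6760 N/C

Dipole moment p = qd = (7.85×10⁻⁶ C)(0.00140 m) = 1.099×10⁻⁸ C·m.
For a dipole, E_θ = (kp sinθ)/r³.
kp/r³ = (8.99×10⁹)(1.099×10⁻⁸)/(0.190)³ = 1.440×10⁴ N/C.
E_θ = 1.440×10⁴·sin28° = 6762 N/C.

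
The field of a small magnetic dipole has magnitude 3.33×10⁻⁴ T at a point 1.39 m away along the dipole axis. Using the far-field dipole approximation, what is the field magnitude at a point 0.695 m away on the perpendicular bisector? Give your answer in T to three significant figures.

Dipole fields scale as 1/r³ in the far field.
The axial field is twice the equatorial field at the same r, so the geometry factor is 1/2.
B₂ = B₁ · (1/2) · (r₁/r₂)³ = 3.33×10⁻⁴ · 0.5 · (1.39/0.695)³.
(r₁/r₂)³ = (2)³ = 8.
B₂ ≈ 0.001332 T.

B ≈ 0.00133 T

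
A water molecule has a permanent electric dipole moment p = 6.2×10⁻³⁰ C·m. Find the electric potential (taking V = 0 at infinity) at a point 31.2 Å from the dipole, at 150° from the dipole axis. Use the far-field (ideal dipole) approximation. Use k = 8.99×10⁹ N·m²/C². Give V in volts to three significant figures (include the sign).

V ≈ -0.00496 V

The dipole potential is V = kp cosθ / r².
V = (8.99×10⁹)(6.20×10⁻³⁰)·cos150° / (3.12×10⁻⁹)² = -0.004959 V.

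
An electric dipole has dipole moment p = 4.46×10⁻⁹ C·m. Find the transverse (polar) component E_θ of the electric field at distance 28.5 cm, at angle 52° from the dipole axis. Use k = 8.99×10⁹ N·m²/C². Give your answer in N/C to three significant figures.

E_θ ≈ 1360 N/C

For a dipole, E_θ = (kp sinθ)/r³.
kp/r³ = (8.99×10⁹)(4.46×10⁻⁹)/(0.285)³ = 1732 N/C.
E_θ = 1732·sin52° = 1365 N/C.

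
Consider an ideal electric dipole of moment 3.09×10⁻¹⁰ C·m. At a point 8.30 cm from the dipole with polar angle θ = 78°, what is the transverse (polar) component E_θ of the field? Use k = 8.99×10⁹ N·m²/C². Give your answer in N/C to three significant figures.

E_θ ≈ 4750 N/C

For a dipole, E_θ = (kp sinθ)/r³.
kp/r³ = (8.99×10⁹)(3.09×10⁻¹⁰)/(0.0830)³ = 4858 N/C.
E_θ = 4858·sin78° = 4752 N/C.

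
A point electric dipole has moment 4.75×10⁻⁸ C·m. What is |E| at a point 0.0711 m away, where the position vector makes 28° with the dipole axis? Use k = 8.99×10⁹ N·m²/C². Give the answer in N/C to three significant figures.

E ≈ 2.17×10⁶ N/C

At angle θ the dipole field magnitude is E = (kp/r³)·√(1 + 3cos²θ).
kp/r³ = (8.99×10⁹)(4.75×10⁻⁸) / (0.0711)³ = 1.188×10⁶ N/C.
√(1 + 3cos²28°) = √(1 + 3·0.7796) = √3.3388 ≈ 1.8272.
E ≈ 1.188×10⁶ × 1.827 = 2.171×10⁶ N/C.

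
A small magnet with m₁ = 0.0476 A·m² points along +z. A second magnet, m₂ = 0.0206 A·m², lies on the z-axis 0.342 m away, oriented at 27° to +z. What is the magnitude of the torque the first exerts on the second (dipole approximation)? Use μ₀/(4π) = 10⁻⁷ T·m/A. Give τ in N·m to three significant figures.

τ ≈ 2.23×10⁻⁹ N·m

Dipole B is on the axis of dipole A, so B₁ there is axial: B₁ = (μ₀/4π)·2m₁/r³ along +z.
B₁ = 2(10⁻⁷)(0.0476)/(0.342)³ = 2.380×10⁻⁷ T.
τ = m₂ B₁ sinθ.
τ = (0.0206)(2.380×10⁻⁷)·sin27° = 2.226×10⁻⁹ N·m.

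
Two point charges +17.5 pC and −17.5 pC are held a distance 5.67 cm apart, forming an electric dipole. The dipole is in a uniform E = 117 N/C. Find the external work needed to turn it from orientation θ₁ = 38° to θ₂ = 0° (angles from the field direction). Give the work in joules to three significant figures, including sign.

W ≈ -2.46×10⁻¹¹ J

Dipole moment p = qd = (1.75×10⁻¹¹ C)(0.0567 m) = 9.923×10⁻¹³ C·m.
W_ext = ΔU = U(θ₂) − U(θ₁) = −pE cosθ₂ − (−pE cosθ₁) = pE(cosθ₁ − cosθ₂).
W = (9.923×10⁻¹³)(117)·(cos38° − cos0°) = (1.161×10⁻¹⁰)·(-0.2120) = -2.461×10⁻¹¹ J.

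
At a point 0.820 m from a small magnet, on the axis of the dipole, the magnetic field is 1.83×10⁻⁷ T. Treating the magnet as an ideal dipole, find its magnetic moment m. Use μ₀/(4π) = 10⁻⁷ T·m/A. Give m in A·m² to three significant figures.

On axis B = (μ₀/4π)·2m/r³, so m = Br³·4π/(μ₀·2).
m = (1.83×10⁻⁷)·(0.820)³ / (2·10⁻⁷) = 0.5045 A·m².

m ≈ 0.505 A·m²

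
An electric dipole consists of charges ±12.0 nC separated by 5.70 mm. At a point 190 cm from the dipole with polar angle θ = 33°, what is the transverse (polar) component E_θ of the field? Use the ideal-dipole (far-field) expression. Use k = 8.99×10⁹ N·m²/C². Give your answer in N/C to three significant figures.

E_θ ≈ 0.0488 N/C

Dipole moment p = qd = (1.20×10⁻⁸ C)(0.00570 m) = 6.84×10⁻¹¹ C·m.
For a dipole, E_θ = (kp sinθ)/r³.
kp/r³ = (8.99×10⁹)(6.84×10⁻¹¹)/(1.90)³ = 0.08965 N/C.
E_θ = 0.08965·sin33° = 0.04883 N/C.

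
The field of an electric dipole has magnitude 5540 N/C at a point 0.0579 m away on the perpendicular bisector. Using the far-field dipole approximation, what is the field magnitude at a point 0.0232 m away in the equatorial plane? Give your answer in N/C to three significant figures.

E ≈ 8.61×10⁴ N/C

Dipole fields scale as 1/r³ in the far field; the geometry is the same at both points.
E₂ = E₁ · (r₁/r₂)³ = 5540 · (0.0579/0.0232)³.
(r₁/r₂)³ = (2.496)³ = 15.54.
E₂ ≈ 8.612×10⁴ N/C.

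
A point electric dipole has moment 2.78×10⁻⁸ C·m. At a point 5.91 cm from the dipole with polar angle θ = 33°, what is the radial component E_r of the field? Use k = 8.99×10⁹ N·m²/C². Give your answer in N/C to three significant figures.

For a dipole, E_r = (2kp cosθ)/r³.
kp/r³ = (8.99×10⁹)(2.78×10⁻⁸)/(0.0591)³ = 1.211×10⁶ N/C.
E_r = 2·1.211×10⁶·cos33° = 2.031×10⁶ N/C.

E_r ≈ 2.03×10⁶ N/C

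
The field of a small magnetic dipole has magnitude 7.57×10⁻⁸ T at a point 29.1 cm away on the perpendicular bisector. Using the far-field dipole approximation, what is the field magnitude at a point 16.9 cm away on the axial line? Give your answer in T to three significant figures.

B ≈ 7.73×10⁻⁷ T

Dipole fields scale as 1/r³ in the far field.
The axial field is twice the equatorial field at the same r, so the geometry factor is 2/1.
B₂ = B₁ · (2/1) · (r₁/r₂)³ = 7.57×10⁻⁸ · 2 · (29.1/16.9)³.
(r₁/r₂)³ = (1.722)³ = 5.105.
B₂ ≈ 7.729×10⁻⁷ T.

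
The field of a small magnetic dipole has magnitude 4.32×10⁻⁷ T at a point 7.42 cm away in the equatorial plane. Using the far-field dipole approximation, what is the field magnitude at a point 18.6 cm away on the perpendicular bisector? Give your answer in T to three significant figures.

B ≈ 2.74×10⁻⁸ T

Dipole fields scale as 1/r³ in the far field; the geometry is the same at both points.
B₂ = B₁ · (r₁/r₂)³ = 4.32×10⁻⁷ · (7.42/18.6)³.
(r₁/r₂)³ = (0.3989)³ = 0.06349.
B₂ ≈ 2.743×10⁻⁸ T.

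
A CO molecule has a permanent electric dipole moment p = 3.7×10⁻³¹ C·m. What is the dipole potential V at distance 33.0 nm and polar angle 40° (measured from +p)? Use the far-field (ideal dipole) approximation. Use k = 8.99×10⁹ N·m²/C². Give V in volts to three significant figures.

V ≈ 2.34×10⁻⁶ V

The dipole potential is V = kp cosθ / r².
V = (8.99×10⁹)(3.70×10⁻³¹)·cos40° / (3.30×10⁻⁸)² = 2.340×10⁻⁶ V.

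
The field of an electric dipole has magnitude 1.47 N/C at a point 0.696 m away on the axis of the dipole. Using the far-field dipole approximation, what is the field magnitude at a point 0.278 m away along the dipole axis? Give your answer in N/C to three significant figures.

E ≈ 23.1 N/C

Dipole fields scale as 1/r³ in the far field; the geometry is the same at both points.
E₂ = E₁ · (r₁/r₂)³ = 1.47 · (0.696/0.278)³.
(r₁/r₂)³ = (2.504)³ = 15.69.
E₂ ≈ 23.07 N/C.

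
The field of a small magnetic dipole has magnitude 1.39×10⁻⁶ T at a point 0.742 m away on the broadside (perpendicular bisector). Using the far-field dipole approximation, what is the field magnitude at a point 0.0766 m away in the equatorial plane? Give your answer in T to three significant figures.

Dipole fields scale as 1/r³ in the far field; the geometry is the same at both points.
B₂ = B₁ · (r₁/r₂)³ = 1.39×10⁻⁶ · (0.742/0.0766)³.
(r₁/r₂)³ = (9.687)³ = 908.9.
B₂ ≈ 0.001263 T.

B ≈ 0.00126 T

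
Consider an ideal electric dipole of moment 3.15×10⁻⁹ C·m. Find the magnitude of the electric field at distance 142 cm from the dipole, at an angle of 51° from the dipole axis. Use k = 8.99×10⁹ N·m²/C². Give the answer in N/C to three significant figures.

At angle θ the dipole field magnitude is E = (kp/r³)·√(1 + 3cos²θ).
kp/r³ = (8.99×10⁹)(3.15×10⁻⁹) / (1.42)³ = 9.890 N/C.
√(1 + 3cos²51°) = √(1 + 3·0.3960) = √2.1881 ≈ 1.4792.
E ≈ 9.890 × 1.479 = 14.63 N/C.

E ≈ 14.6 N/C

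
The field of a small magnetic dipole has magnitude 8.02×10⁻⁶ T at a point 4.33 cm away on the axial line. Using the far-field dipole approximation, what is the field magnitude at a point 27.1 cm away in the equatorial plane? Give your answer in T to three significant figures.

B ≈ 1.64×10⁻⁸ T

Dipole fields scale as 1/r³ in the far field.
The axial field is twice the equatorial field at the same r, so the geometry factor is 1/2.
B₂ = B₁ · (1/2) · (r₁/r₂)³ = 8.02×10⁻⁶ · 0.5 · (4.33/27.1)³.
(r₁/r₂)³ = (0.1598)³ = 0.004079.
B₂ ≈ 1.636×10⁻⁸ T.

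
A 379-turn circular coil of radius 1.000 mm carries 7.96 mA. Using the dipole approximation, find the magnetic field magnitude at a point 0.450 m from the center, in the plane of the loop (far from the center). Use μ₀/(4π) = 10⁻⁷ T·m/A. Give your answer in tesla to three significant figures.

m = NIA = NIπa² = 379·(0.00796)·π·(0.00100)² = 9.478×10⁻⁶ A·m².
In the equatorial plane B = (μ₀/4π)·m/r³ (half the axial value).
B = (10⁻⁷)·(9.478×10⁻⁶) / (0.450)³ = 1.040×10⁻¹¹ T.

B ≈ 1.04×10⁻¹¹ T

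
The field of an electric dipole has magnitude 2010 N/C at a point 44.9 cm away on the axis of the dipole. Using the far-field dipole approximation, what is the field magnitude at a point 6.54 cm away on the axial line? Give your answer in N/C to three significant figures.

E ≈ 6.50×10⁵ N/C

Dipole fields scale as 1/r³ in the far field; the geometry is the same at both points.
E₂ = E₁ · (r₁/r₂)³ = 2010 · (44.9/6.54)³.
(r₁/r₂)³ = (6.865)³ = 323.6.
E₂ ≈ 6.504×10⁵ N/C.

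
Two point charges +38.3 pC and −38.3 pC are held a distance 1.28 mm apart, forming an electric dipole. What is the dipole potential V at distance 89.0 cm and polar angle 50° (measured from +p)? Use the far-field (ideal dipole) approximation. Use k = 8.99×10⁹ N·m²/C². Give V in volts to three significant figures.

Dipole moment p = qd = (3.83×10⁻¹¹ C)(0.00128 m) = 4.902×10⁻¹⁴ C·m.
The dipole potential is V = kp cosθ / r².
V = (8.99×10⁹)(4.902×10⁻¹⁴)·cos50° / (0.890)² = 3.576×10⁻⁴ V.

V ≈ 3.58×10⁻⁴ V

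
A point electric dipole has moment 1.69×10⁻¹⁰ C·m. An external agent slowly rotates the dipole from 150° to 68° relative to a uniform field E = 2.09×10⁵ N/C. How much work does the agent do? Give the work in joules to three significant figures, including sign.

W ≈ -4.38×10⁻⁵ J

W_ext = ΔU = U(θ₂) − U(θ₁) = −pE cosθ₂ − (−pE cosθ₁) = pE(cosθ₁ − cosθ₂).
W = (1.69×10⁻¹⁰)(2.09×10⁵)·(cos150° − cos68°) = (3.532×10⁻⁵)·(-1.2406) = -4.382×10⁻⁵ J.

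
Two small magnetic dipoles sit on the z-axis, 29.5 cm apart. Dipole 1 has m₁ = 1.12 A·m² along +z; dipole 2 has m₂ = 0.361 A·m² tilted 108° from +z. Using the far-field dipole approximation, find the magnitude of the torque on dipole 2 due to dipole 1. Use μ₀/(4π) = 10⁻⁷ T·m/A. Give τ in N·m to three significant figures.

τ ≈ 3.00×10⁻⁶ N·m

Dipole B is on the axis of dipole A, so B₁ there is axial: B₁ = (μ₀/4π)·2m₁/r³ along +z.
B₁ = 2(10⁻⁷)(1.12)/(0.295)³ = 8.725×10⁻⁶ T.
τ = m₂ B₁ sinθ.
τ = (0.361)(8.725×10⁻⁶)·sin108° = 2.996×10⁻⁶ N·m.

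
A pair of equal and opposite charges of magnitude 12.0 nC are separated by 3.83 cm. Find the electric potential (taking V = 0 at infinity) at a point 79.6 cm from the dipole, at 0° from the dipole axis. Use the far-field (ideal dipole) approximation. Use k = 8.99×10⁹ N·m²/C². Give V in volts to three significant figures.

V ≈ 6.52 V

Dipole moment p = qd = (1.20×10⁻⁸ C)(0.0383 m) = 4.596×10⁻¹⁰ C·m.
The dipole potential is V = kp cosθ / r².
V = (8.99×10⁹)(4.596×10⁻¹⁰)·cos0° / (0.796)² = 6.521 V.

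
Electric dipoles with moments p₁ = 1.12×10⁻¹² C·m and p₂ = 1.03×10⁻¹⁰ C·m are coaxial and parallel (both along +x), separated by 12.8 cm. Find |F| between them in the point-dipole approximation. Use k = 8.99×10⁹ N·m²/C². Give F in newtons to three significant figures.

On-axis field of dipole 1 at distance r: E = 2kp₁/r³. Force on dipole 2 is F = p₂·dE/dr (gradient along axis).
dE/dr = −6kp₁/r⁴, so |F| = 6kp₁p₂/r⁴ (attractive for aligned moments).
F = 6(8.99×10⁹)(1.12×10⁻¹²)(1.03×10⁻¹⁰)/(0.128)⁴ = 2.318×10⁻⁸ N.

F ≈ 2.32×10⁻⁸ N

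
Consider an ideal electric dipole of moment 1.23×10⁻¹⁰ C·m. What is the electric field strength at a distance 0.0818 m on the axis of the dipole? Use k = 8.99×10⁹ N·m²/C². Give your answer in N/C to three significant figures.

E ≈ 4040 N/C

On the dipole axis E = 2kp/r³.
E = 2·(8.99×10⁹)(1.23×10⁻¹⁰) / (0.0818)³ = 4040 N/C.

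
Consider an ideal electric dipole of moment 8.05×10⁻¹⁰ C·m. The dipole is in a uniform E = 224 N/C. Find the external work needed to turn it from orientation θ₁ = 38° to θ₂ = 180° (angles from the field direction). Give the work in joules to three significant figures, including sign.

W ≈ 3.22×10⁻⁷ J

W_ext = ΔU = U(θ₂) − U(θ₁) = −pE cosθ₂ − (−pE cosθ₁) = pE(cosθ₁ − cosθ₂).
W = (8.05×10⁻¹⁰)(224)·(cos38° − cos180°) = (1.803×10⁻⁷)·(+1.7880) = 3.224×10⁻⁷ J.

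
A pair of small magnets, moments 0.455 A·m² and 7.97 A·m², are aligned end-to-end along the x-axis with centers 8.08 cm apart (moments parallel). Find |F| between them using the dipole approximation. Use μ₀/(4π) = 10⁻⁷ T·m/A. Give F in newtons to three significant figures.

F ≈ 0.0510 N

On-axis B of dipole 1: B = (μ₀/4π)·2m₁/r³. Force on dipole 2: F = m₂·dB/dr.
dB/dr = −(μ₀/4π)·6m₁/r⁴, so |F| = (μ₀/4π)·6m₁m₂/r⁴.
F = 6(10⁻⁷)(0.455)(7.97)/(0.0808)⁴ = 0.05105 N.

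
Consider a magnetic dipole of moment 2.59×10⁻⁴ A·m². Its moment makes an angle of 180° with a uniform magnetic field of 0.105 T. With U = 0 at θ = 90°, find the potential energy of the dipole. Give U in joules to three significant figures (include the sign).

U ≈ 2.72×10⁻⁵ J

U = −m·B = −mB cosθ.
U = −(2.59×10⁻⁴)(0.105)·cos180° = 2.720×10⁻⁵ J.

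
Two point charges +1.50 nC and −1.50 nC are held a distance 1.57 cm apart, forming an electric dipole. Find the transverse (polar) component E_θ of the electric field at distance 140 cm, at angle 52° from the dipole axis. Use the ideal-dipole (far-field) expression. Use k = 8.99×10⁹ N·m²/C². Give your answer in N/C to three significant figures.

E_θ ≈ 0.0608 N/C

Dipole moment p = qd = (1.50×10⁻⁹ C)(0.0157 m) = 2.355×10⁻¹¹ C·m.
For a dipole, E_θ = (kp sinθ)/r³.
kp/r³ = (8.99×10⁹)(2.355×10⁻¹¹)/(1.40)³ = 0.07716 N/C.
E_θ = 0.07716·sin52° = 0.06080 N/C.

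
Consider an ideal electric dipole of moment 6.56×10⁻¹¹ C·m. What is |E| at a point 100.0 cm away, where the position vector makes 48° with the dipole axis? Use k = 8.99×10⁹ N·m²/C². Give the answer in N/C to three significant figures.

E ≈ 0.903 N/C

At angle θ the dipole field magnitude is E = (kp/r³)·√(1 + 3cos²θ).
kp/r³ = (8.99×10⁹)(6.56×10⁻¹¹) / (1.00)³ = 0.5897 N/C.
√(1 + 3cos²48°) = √(1 + 3·0.4477) = √2.3432 ≈ 1.5308.
E ≈ 0.5897 × 1.531 = 0.9028 N/C.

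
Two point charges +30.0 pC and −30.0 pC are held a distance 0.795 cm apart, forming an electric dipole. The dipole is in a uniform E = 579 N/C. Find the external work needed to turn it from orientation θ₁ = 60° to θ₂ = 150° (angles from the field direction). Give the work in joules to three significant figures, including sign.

W ≈ 1.89×10⁻¹⁰ J

Dipole moment p = qd = (3.00×10⁻¹¹ C)(0.00795 m) = 2.385×10⁻¹³ C·m.
W_ext = ΔU = U(θ₂) − U(θ₁) = −pE cosθ₂ − (−pE cosθ₁) = pE(cosθ₁ − cosθ₂).
W = (2.385×10⁻¹³)(579)·(cos60° − cos150°) = (1.381×10⁻¹⁰)·(+1.3660) = 1.886×10⁻¹⁰ J.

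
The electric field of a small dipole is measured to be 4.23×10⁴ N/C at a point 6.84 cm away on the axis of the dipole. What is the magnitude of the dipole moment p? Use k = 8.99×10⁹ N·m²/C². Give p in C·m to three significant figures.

p ≈ 7.53×10⁻¹⁰ C·m

On axis E = 2kp/r³, so p = Er³/(2k).
p = (4.23×10⁴)·(0.0684)³ / (2·8.99×10⁹) = 7.529×10⁻¹⁰ C·m.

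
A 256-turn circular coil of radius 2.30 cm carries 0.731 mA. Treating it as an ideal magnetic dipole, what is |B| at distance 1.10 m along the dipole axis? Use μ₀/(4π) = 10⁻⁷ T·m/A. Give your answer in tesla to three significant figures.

B ≈ 4.67×10⁻¹¹ T

m = NIA = NIπa² = 256·(7.31×10⁻⁴)·π·(0.0230)² = 3.11×10⁻⁴ A·m².
On axis B = (μ₀/4π)·2m/r³.
B = 2·(10⁻⁷)·(3.11×10⁻⁴) / (1.10)³ = 4.673×10⁻¹¹ T.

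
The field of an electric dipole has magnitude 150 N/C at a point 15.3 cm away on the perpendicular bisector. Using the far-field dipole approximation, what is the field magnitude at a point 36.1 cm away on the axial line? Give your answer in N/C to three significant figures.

Dipole fields scale as 1/r³ in the far field.
The axial field is twice the equatorial field at the same r, so the geometry factor is 2/1.
E₂ = E₁ · (2/1) · (r₁/r₂)³ = 150 · 2 · (15.3/36.1)³.
(r₁/r₂)³ = (0.4238)³ = 0.07613.
E₂ ≈ 22.84 N/C.

E ≈ 22.8 N/C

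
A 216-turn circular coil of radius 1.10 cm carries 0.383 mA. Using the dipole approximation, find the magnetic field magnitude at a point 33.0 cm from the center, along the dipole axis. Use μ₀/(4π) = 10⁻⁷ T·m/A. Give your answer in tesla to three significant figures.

B ≈ 1.75×10⁻¹⁰ T

m = NIA = NIπa² = 216·(3.83×10⁻⁴)·π·(0.0110)² = 3.145×10⁻⁵ A·m².
On axis B = (μ₀/4π)·2m/r³.
B = 2·(10⁻⁷)·(3.145×10⁻⁵) / (0.330)³ = 1.750×10⁻¹⁰ T.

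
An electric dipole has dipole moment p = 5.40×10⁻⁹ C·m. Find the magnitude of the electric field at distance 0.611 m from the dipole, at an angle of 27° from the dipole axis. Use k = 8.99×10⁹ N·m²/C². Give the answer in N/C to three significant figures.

At angle θ the dipole field magnitude is E = (kp/r³)·√(1 + 3cos²θ).
kp/r³ = (8.99×10⁹)(5.40×10⁻⁹) / (0.611)³ = 212.8 N/C.
√(1 + 3cos²27°) = √(1 + 3·0.7939) = √3.3817 ≈ 1.8389.
E ≈ 212.8 × 1.839 = 391.4 N/C.

E ≈ 391 N/C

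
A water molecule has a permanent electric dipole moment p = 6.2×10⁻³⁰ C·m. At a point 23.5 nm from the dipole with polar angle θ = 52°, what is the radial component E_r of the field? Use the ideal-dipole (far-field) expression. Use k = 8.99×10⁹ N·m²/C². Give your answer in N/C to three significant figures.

For a dipole, E_r = (2kp cosθ)/r³.
kp/r³ = (8.99×10⁹)(6.20×10⁻³⁰)/(2.35×10⁻⁸)³ = 4295 N/C.
E_r = 2·4295·cos52° = 5288 N/C.

E_r ≈ 5290 N/C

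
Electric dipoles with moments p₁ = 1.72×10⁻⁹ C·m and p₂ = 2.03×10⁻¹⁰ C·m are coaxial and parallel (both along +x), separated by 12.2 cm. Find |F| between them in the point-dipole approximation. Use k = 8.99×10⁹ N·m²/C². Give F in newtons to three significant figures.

F ≈ 8.50×10⁻⁵ N

On-axis field of dipole 1 at distance r: E = 2kp₁/r³. Force on dipole 2 is F = p₂·dE/dr (gradient along axis).
dE/dr = −6kp₁/r⁴, so |F| = 6kp₁p₂/r⁴ (attractive for aligned moments).
F = 6(8.99×10⁹)(1.72×10⁻⁹)(2.03×10⁻¹⁰)/(0.122)⁴ = 8.502×10⁻⁵ N.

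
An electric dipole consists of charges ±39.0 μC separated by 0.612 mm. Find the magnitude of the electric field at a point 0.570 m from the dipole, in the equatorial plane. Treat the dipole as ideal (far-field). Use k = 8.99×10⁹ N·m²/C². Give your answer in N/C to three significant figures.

Dipole moment p = qd = (3.90×10⁻⁵ C)(6.12×10⁻⁴ m) = 2.387×10⁻⁸ C·m.
In the equatorial plane E = kp/r³.
E = (8.99×10⁹)(2.387×10⁻⁸) / (0.570)³ = 1159 N/C.

E ≈ 1160 N/C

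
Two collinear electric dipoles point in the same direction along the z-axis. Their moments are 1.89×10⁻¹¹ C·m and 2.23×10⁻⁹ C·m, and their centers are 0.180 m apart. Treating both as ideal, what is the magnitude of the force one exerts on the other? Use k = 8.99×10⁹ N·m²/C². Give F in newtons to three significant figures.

F ≈ 2.17×10⁻⁶ N

On-axis field of dipole 1 at distance r: E = 2kp₁/r³. Force on dipole 2 is F = p₂·dE/dr (gradient along axis).
dE/dr = −6kp₁/r⁴, so |F| = 6kp₁p₂/r⁴ (attractive for aligned moments).
F = 6(8.99×10⁹)(1.89×10⁻¹¹)(2.23×10⁻⁹)/(0.180)⁴ = 2.166×10⁻⁶ N.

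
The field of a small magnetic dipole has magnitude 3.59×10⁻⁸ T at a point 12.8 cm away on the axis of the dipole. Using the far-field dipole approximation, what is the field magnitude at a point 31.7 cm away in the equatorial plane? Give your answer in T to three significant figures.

B ≈ 1.18×10⁻⁹ T

Dipole fields scale as 1/r³ in the far field.
The axial field is twice the equatorial field at the same r, so the geometry factor is 1/2.
B₂ = B₁ · (1/2) · (r₁/r₂)³ = 3.59×10⁻⁸ · 0.5 · (12.8/31.7)³.
(r₁/r₂)³ = (0.4038)³ = 0.06583.
B₂ ≈ 1.182×10⁻⁹ T.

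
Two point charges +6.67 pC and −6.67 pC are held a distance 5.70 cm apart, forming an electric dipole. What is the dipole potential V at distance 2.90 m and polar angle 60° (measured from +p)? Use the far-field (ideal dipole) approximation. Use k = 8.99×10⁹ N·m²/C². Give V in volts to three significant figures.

Dipole moment p = qd = (6.67×10⁻¹² C)(0.0570 m) = 3.802×10⁻¹³ C·m.
The dipole potential is V = kp cosθ / r².
V = (8.99×10⁹)(3.802×10⁻¹³)·cos60° / (2.90)² = 2.032×10⁻⁴ V.

V ≈ 2.03×10⁻⁴ V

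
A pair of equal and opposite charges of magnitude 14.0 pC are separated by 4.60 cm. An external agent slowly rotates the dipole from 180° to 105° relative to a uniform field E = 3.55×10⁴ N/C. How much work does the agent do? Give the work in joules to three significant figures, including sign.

W ≈ -1.69×10⁻⁸ J

Dipole moment p = qd = (1.40×10⁻¹¹ C)(0.0460 m) = 6.44×10⁻¹³ C·m.
W_ext = ΔU = U(θ₂) − U(θ₁) = −pE cosθ₂ − (−pE cosθ₁) = pE(cosθ₁ − cosθ₂).
W = (6.44×10⁻¹³)(3.55×10⁴)·(cos180° − cos105°) = (2.286×10⁻⁸)·(-0.7412) = -1.694×10⁻⁸ J.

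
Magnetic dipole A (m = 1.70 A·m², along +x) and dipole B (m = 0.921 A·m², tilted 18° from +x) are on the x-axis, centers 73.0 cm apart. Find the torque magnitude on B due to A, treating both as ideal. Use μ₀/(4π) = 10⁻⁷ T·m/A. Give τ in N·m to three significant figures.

Dipole B is on the axis of dipole A, so B₁ there is axial: B₁ = (μ₀/4π)·2m₁/r³ along +x.
B₁ = 2(10⁻⁷)(1.70)/(0.730)³ = 8.740×10⁻⁷ T.
τ = m₂ B₁ sinθ.
τ = (0.921)(8.740×10⁻⁷)·sin18° = 2.487×10⁻⁷ N·m.

τ ≈ 2.49×10⁻⁷ N·m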